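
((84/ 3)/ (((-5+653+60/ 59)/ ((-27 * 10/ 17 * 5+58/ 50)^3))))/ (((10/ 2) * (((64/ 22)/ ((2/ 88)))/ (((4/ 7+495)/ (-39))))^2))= -3730884312447815695501/ 91565950245120000000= -40.75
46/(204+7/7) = 46/205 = 0.22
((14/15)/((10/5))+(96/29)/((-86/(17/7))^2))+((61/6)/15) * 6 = 178769212/39411435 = 4.54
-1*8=-8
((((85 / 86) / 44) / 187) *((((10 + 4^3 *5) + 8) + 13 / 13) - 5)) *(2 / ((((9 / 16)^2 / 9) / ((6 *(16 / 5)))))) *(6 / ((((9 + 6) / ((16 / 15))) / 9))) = 21889024 / 130075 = 168.28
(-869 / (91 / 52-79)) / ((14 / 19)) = 33022 / 2163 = 15.27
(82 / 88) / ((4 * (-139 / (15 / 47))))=-615 / 1149808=-0.00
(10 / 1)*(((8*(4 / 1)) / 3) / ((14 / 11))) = 1760 / 21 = 83.81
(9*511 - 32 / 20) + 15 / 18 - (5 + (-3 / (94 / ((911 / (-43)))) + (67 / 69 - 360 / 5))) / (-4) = 8519209243 / 1859320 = 4581.90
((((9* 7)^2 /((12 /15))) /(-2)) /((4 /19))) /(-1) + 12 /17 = 6410319 /544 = 11783.67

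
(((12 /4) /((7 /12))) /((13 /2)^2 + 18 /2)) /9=16 /1435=0.01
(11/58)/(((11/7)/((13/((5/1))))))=0.31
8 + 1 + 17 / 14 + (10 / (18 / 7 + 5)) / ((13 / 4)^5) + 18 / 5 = 19034155143 / 1377497030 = 13.82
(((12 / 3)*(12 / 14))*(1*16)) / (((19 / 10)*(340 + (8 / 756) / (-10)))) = 518400 / 6104681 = 0.08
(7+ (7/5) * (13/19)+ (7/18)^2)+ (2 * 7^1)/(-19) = 226919/30780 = 7.37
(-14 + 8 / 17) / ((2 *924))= -115 / 15708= -0.01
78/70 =39/35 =1.11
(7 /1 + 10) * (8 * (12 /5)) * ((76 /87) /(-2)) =-20672 /145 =-142.57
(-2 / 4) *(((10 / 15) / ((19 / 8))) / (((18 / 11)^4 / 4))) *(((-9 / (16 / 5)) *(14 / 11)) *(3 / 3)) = 46585 / 166212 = 0.28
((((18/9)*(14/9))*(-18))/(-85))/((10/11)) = 308/425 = 0.72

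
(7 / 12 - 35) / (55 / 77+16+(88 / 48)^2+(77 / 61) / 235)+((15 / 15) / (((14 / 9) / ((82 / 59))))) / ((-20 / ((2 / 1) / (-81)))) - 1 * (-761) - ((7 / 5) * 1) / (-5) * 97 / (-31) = 316962206344872961 / 417929302668150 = 758.41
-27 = -27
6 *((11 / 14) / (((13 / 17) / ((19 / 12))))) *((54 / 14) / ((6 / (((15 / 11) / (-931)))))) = -2295 / 249704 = -0.01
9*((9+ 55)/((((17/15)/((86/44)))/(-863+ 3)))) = -159753600/187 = -854297.33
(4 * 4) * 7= 112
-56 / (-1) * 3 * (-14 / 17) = -138.35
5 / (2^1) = 5 / 2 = 2.50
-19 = -19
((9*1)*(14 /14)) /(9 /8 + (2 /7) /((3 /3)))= 504 /79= 6.38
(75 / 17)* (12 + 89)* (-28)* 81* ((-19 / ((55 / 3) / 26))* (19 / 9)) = 10750161240 / 187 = 57487493.26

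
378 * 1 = 378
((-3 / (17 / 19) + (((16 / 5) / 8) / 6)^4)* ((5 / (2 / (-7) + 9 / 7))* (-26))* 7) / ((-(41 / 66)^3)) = -5592123625088 / 439371375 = -12727.56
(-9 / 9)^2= 1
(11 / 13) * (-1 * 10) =-110 / 13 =-8.46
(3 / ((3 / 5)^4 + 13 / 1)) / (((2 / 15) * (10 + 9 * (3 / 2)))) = 0.07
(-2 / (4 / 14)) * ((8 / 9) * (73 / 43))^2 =-2387392 / 149769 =-15.94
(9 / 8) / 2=9 / 16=0.56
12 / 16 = 3 / 4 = 0.75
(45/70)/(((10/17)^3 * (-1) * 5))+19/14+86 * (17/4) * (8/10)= 20518783/70000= 293.13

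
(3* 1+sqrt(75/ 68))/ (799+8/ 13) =13* sqrt(51)/ 70686+13/ 3465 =0.01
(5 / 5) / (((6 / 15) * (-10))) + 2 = 1.75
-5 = -5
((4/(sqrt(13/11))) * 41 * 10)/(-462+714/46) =-37720 * sqrt(143)/133497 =-3.38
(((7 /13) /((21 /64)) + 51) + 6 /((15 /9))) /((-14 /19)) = -76.33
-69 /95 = -0.73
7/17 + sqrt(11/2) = 7/17 + sqrt(22)/2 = 2.76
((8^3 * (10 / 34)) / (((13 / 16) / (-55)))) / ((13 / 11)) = -24780800 / 2873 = -8625.41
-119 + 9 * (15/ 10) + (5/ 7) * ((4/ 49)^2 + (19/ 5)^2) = -15997063/ 168070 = -95.18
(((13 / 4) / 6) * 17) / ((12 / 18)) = 221 / 16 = 13.81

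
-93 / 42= -31 / 14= -2.21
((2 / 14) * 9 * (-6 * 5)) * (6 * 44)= -10182.86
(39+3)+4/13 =550/13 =42.31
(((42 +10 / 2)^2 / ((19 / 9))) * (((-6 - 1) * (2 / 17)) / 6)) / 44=-46389 / 14212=-3.26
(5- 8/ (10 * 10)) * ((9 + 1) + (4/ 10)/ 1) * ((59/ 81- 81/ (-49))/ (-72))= -2518958/ 1488375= -1.69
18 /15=6 /5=1.20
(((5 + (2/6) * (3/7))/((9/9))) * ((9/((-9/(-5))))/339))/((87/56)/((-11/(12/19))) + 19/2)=3135/388946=0.01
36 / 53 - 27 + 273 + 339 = 31041 / 53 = 585.68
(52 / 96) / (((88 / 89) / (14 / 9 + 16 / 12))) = 15041 / 9504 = 1.58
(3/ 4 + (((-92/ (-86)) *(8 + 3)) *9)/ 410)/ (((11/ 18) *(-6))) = -106659/ 387860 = -0.27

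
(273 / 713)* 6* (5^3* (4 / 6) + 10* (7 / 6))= 155610 / 713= 218.25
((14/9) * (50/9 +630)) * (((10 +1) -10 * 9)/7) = -903760/81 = -11157.53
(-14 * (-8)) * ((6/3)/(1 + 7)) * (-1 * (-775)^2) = -16817500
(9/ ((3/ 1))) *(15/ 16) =45/ 16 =2.81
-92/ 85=-1.08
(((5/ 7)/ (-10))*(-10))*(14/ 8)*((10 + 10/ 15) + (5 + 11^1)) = 100/ 3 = 33.33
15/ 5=3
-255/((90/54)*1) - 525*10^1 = -5403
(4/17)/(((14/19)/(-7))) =-38/17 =-2.24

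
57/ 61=0.93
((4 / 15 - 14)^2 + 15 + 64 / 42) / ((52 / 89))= 28753853 / 81900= 351.08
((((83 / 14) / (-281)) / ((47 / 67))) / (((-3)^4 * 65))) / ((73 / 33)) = -61171 / 23688207270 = -0.00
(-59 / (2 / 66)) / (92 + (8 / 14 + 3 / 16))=-72688 / 3463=-20.99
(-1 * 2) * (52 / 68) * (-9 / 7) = 234 / 119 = 1.97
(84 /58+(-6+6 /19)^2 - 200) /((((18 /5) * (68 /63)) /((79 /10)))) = -481215623 /1423784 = -337.98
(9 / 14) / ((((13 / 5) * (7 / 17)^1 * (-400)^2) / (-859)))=-131427 / 40768000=-0.00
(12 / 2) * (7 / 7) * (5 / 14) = 15 / 7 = 2.14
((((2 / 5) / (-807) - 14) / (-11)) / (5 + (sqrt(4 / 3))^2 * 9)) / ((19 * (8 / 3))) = 14123 / 9557570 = 0.00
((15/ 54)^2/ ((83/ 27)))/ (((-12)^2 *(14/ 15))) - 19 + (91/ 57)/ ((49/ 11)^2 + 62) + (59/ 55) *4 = -14.69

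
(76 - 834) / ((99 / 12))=-91.88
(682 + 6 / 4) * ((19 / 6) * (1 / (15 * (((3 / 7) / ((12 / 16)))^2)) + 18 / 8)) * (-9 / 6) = -15298097 / 1920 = -7967.76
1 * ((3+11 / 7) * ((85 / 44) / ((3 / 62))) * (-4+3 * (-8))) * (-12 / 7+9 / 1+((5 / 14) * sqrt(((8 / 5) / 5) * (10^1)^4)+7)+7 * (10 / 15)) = -16864000 * sqrt(2) / 231 - 67118720 / 693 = -200096.12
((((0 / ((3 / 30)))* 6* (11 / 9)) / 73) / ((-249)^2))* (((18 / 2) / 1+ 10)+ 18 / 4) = 0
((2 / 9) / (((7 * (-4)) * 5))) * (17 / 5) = -17 / 3150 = -0.01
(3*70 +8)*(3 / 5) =654 / 5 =130.80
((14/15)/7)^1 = 2/15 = 0.13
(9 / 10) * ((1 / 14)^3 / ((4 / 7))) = 9 / 15680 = 0.00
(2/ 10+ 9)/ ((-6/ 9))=-69/ 5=-13.80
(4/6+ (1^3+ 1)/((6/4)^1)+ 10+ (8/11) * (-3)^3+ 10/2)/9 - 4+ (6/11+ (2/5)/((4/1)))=-3611/990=-3.65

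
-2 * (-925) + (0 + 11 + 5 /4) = 7449 /4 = 1862.25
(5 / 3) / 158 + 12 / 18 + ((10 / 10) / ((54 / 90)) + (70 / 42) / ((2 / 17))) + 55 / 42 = 19709 / 1106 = 17.82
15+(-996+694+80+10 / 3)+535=994 / 3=331.33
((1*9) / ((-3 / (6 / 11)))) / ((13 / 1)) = -18 / 143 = -0.13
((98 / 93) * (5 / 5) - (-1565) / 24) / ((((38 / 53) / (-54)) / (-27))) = 634921821 / 4712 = 134745.72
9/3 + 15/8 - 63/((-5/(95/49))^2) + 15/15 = -9871/2744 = -3.60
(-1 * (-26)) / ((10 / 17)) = 221 / 5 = 44.20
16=16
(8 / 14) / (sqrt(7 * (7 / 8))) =8 * sqrt(2) / 49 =0.23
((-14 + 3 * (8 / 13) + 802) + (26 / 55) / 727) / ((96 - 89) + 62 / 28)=5747928452 / 67054845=85.72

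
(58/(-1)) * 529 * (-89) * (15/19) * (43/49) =1761300210/931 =1891836.96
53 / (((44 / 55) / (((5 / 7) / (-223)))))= -1325 / 6244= -0.21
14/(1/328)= 4592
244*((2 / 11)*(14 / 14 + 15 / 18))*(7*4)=6832 / 3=2277.33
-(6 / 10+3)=-18 / 5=-3.60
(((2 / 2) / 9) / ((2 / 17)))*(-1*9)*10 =-85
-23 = -23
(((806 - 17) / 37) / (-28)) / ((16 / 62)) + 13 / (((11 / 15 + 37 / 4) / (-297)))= -389.70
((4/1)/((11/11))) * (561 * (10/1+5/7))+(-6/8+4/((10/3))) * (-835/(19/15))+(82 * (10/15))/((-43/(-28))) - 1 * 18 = 23763.81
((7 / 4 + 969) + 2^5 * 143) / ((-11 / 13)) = -6555.25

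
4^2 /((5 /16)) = 256 /5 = 51.20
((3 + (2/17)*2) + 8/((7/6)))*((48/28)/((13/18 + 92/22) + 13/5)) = 14267880/6188357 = 2.31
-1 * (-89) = 89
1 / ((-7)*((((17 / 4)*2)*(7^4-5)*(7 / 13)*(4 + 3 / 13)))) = -0.00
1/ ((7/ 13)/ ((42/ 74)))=39/ 37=1.05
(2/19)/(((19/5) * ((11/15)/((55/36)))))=125/2166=0.06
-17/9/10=-17/90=-0.19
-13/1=-13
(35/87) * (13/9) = 455/783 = 0.58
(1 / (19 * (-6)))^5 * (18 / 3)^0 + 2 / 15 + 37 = 3574853074651 / 96270729120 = 37.13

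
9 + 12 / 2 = 15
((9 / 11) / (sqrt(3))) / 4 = 3 *sqrt(3) / 44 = 0.12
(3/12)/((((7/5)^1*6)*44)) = 5/7392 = 0.00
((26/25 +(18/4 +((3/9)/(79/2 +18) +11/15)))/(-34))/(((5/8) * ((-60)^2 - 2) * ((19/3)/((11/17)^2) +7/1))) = -2621223/706222636000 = -0.00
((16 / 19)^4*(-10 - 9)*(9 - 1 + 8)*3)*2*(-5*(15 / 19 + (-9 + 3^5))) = 140330926080 / 130321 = 1076809.77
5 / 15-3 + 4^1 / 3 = -4 / 3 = -1.33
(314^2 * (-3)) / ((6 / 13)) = -640874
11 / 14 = 0.79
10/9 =1.11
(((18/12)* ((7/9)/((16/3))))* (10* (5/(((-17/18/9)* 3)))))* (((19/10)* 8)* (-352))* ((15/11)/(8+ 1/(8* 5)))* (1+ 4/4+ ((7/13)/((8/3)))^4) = 105111349882875/1662478688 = 63225.68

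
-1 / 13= -0.08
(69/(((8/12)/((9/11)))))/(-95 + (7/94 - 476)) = -9729/65593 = -0.15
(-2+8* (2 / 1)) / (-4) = -3.50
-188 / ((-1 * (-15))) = -188 / 15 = -12.53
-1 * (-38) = 38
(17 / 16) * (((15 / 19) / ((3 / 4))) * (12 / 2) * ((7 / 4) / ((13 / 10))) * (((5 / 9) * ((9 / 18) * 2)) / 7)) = 0.72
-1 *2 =-2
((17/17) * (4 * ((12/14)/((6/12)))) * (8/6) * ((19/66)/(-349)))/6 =-304/241857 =-0.00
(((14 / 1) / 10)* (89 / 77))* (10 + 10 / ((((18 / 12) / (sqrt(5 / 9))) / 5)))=178 / 11 + 1780* sqrt(5) / 99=56.39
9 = 9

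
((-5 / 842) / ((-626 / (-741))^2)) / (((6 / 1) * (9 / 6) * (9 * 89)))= -0.00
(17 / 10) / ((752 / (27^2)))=12393 / 7520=1.65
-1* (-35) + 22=57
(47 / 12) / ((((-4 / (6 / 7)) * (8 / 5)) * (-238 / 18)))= 2115 / 53312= 0.04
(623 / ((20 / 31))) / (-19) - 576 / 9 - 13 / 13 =-115.82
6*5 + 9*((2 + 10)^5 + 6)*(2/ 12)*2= 746544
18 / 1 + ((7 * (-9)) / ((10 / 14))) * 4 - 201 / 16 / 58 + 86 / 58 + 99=-1088237 / 4640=-234.53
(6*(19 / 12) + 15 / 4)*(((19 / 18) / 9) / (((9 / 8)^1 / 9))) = 1007 / 81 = 12.43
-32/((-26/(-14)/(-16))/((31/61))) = 111104/793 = 140.11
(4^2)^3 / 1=4096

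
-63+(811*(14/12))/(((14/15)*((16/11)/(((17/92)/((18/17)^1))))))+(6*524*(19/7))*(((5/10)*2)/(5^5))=142259094599/2318400000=61.36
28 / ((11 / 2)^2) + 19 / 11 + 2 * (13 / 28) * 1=6067 / 1694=3.58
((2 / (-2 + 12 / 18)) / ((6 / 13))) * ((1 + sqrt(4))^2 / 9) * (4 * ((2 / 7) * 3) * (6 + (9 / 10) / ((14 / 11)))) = -36621 / 490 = -74.74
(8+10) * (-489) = -8802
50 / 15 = 10 / 3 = 3.33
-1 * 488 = -488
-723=-723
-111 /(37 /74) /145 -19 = -2977 /145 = -20.53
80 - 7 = 73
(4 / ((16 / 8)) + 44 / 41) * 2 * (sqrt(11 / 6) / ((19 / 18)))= 756 * sqrt(66) / 779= 7.88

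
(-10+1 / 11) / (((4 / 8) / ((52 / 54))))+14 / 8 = -20593 / 1188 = -17.33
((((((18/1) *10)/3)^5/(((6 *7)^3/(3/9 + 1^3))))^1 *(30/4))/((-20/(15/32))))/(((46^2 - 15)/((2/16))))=-0.15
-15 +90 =75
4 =4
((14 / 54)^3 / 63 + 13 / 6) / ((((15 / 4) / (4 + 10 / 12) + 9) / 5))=1.11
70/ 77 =10/ 11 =0.91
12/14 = 6/7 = 0.86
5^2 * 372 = 9300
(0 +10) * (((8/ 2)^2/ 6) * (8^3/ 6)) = 2275.56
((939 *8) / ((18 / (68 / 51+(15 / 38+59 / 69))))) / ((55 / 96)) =135676736 / 72105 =1881.66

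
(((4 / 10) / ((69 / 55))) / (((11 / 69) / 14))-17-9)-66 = -64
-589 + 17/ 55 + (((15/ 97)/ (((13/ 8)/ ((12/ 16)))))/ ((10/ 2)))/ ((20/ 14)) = -8165593/ 13871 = -588.68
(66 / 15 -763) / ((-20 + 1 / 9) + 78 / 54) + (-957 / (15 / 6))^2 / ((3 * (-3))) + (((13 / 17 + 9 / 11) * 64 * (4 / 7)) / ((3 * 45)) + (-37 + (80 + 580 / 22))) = -2371832693387 / 146673450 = -16170.84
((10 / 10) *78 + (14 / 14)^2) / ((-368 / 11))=-869 / 368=-2.36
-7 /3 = -2.33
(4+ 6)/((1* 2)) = 5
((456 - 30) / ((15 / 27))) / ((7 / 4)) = 15336 / 35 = 438.17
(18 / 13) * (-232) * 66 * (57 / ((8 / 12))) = -23565168 / 13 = -1812705.23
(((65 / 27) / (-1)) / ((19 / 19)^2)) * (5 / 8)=-1.50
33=33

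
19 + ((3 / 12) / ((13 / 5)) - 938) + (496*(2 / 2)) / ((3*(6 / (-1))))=-442943 / 468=-946.46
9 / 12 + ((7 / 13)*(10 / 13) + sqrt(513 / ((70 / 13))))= 787 / 676 + 3*sqrt(51870) / 70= 10.92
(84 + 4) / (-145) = -88 / 145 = -0.61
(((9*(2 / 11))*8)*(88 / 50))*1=576 / 25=23.04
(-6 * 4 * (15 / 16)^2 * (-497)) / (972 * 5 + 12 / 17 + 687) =30175 / 15968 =1.89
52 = 52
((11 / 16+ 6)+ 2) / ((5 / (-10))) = -17.38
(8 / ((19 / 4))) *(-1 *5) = -160 / 19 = -8.42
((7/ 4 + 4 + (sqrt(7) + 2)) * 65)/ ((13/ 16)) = 80 * sqrt(7) + 620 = 831.66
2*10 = 20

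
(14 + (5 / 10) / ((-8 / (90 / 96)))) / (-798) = -3569 / 204288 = -0.02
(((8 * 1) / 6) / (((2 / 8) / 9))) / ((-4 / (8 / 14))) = -6.86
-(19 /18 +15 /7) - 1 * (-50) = 5897 /126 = 46.80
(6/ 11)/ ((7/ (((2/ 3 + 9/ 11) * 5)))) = 70/ 121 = 0.58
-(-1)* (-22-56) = -78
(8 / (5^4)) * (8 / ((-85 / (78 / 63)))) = -1664 / 1115625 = -0.00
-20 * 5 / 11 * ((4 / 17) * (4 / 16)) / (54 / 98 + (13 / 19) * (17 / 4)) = -372400 / 2408747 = -0.15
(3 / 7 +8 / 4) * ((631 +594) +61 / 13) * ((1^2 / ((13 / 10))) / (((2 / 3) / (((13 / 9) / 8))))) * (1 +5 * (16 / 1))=18343935 / 364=50395.43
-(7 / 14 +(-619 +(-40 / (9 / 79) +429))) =9731 / 18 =540.61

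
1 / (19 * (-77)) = -1 / 1463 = -0.00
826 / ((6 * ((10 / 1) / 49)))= 20237 / 30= 674.57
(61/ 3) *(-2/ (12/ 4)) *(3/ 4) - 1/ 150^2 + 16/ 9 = -62917/ 7500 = -8.39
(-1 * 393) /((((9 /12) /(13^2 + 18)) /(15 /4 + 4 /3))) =-1494317 /3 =-498105.67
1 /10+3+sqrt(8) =2* sqrt(2)+31 /10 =5.93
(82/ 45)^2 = 6724/ 2025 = 3.32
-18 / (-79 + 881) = -9 / 401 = -0.02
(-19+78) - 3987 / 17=-2984 / 17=-175.53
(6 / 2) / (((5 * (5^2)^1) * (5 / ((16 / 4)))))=12 / 625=0.02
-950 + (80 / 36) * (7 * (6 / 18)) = -25510 / 27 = -944.81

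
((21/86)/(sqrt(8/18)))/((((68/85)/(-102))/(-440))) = 883575/43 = 20548.26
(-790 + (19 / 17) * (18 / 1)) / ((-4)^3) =409 / 34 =12.03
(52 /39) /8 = 1 /6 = 0.17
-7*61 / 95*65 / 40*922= -2559011 / 380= -6734.24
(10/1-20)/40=-1/4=-0.25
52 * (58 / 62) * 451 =680108 / 31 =21938.97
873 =873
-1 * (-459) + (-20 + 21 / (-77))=4826 / 11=438.73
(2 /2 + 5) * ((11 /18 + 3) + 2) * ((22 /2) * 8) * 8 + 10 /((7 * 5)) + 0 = 23701.62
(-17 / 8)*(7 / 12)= -119 / 96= -1.24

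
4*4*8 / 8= 16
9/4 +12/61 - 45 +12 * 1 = -7455/244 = -30.55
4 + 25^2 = 629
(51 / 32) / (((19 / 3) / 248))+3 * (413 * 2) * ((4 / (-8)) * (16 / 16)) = -89421 / 76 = -1176.59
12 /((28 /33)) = 99 /7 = 14.14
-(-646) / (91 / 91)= 646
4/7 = 0.57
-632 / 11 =-57.45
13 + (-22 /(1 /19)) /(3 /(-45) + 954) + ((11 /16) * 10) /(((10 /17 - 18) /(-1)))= 439019811 /33883712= 12.96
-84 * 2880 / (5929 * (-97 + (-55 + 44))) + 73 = 62151 / 847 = 73.38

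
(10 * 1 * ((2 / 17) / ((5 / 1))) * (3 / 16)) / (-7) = -3 / 476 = -0.01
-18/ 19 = -0.95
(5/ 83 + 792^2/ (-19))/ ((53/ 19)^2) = -4242.79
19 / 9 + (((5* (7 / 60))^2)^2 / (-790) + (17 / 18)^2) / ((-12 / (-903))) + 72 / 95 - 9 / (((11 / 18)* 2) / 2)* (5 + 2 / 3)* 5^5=-79346780002225 / 304330752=-260725.48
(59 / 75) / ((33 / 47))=2773 / 2475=1.12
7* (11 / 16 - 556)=-62195 / 16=-3887.19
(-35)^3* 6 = -257250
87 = 87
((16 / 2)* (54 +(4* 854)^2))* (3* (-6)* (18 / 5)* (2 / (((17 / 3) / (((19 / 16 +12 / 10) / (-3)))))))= 144426240648 / 85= 1699132242.92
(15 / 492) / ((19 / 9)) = 45 / 3116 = 0.01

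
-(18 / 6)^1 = -3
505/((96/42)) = 3535/16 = 220.94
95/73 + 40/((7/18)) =53225/511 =104.16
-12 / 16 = -3 / 4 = -0.75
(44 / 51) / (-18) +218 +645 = 396095 / 459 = 862.95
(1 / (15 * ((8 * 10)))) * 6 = 1 / 200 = 0.00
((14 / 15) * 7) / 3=98 / 45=2.18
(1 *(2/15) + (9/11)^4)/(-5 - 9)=-127697/3074610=-0.04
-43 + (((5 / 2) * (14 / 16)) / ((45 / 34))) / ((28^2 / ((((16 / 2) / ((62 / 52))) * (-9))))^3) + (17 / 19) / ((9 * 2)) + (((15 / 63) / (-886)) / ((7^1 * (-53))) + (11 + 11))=-336935448274481881 / 16082033956778664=-20.95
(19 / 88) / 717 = 19 / 63096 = 0.00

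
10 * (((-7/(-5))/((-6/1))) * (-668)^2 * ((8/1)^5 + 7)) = -34124980400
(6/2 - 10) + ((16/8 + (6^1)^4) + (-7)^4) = 3692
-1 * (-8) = 8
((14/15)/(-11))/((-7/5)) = 2/33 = 0.06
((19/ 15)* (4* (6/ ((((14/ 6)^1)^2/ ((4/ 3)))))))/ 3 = 608/ 245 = 2.48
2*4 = 8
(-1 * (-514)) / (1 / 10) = 5140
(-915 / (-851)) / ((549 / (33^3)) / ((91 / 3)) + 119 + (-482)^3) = -110825715 / 11542228323152668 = -0.00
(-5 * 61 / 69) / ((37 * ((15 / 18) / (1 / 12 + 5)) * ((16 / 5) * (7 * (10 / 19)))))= -70699 / 1143744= -0.06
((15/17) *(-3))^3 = -18.55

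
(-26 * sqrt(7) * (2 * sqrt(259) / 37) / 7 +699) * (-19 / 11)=-13281 / 11 +988 * sqrt(37) / 407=-1192.60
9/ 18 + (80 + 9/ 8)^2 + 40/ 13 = 5478589/ 832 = 6584.84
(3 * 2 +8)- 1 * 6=8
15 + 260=275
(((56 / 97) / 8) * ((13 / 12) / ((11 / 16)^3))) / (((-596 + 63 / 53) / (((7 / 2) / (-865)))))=0.00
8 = 8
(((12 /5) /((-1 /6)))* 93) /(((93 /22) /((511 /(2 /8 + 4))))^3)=-727445905657856 /23606965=-30814884.75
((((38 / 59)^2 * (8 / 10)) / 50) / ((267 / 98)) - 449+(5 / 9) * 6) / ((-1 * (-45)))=-51776546101 / 5228026875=-9.90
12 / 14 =6 / 7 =0.86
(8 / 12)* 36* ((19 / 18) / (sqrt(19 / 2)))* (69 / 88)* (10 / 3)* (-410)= -47150* sqrt(38) / 33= -8807.64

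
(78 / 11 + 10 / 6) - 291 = -9314 / 33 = -282.24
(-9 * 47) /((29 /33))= -13959 /29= -481.34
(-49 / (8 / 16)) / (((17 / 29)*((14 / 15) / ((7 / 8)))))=-21315 / 136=-156.73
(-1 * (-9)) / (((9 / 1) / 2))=2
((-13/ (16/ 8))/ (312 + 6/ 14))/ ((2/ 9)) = -91/ 972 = -0.09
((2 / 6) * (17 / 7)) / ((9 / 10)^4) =170000 / 137781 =1.23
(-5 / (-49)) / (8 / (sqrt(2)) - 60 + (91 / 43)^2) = -949082455 / 511043963801 - 68376020 *sqrt(2) / 511043963801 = -0.00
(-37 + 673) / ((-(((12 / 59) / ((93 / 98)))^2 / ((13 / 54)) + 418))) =-13829226294 / 9093168725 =-1.52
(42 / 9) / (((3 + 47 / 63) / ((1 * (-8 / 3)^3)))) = -12544 / 531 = -23.62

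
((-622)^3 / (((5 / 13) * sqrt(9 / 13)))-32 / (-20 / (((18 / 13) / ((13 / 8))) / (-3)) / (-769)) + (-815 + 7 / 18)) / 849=-3128344024 * sqrt(13) / 12735-7074907 / 12913290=-885701.75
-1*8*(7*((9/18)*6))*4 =-672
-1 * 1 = -1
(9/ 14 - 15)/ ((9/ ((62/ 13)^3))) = -7983988/ 46137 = -173.05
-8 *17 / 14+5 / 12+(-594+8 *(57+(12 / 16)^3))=-24179 / 168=-143.92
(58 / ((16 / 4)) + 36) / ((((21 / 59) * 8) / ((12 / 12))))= 5959 / 336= 17.74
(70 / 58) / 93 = 35 / 2697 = 0.01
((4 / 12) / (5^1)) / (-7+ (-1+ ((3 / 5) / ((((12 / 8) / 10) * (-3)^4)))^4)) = -14348907 / 1721867560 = -0.01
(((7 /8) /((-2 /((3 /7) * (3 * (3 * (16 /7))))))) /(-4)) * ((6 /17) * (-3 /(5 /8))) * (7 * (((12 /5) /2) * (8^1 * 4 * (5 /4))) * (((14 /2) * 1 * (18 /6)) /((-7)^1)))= 139968 /85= 1646.68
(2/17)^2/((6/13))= 26/867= 0.03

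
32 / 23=1.39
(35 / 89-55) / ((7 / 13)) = -63180 / 623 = -101.41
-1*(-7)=7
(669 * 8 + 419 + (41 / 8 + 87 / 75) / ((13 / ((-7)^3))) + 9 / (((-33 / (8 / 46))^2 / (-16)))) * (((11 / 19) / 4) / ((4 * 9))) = 932831231441 / 41394038400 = 22.54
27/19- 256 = -4837/19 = -254.58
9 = 9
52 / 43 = 1.21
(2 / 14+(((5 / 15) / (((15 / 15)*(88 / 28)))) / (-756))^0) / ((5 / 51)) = 408 / 35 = 11.66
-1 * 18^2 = -324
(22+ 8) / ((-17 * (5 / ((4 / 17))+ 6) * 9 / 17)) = -40 / 327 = -0.12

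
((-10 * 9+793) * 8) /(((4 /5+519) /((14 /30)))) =39368 /7797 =5.05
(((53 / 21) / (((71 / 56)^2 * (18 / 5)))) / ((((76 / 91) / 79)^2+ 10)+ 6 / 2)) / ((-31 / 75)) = -76695673964000 / 944941567611411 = -0.08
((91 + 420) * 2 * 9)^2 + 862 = 84604066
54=54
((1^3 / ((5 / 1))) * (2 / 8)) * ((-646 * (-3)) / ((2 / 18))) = 872.10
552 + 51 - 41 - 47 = 515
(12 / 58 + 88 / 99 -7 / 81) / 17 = 2371 / 39933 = 0.06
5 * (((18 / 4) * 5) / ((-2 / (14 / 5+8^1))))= -1215 / 2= -607.50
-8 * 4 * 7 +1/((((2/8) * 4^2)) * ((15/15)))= -895/4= -223.75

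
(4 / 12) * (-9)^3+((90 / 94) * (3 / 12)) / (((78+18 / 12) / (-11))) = -1210791 / 4982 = -243.03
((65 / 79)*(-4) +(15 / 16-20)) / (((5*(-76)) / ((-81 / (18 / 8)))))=-2.12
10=10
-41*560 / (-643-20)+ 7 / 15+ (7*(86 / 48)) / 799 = 14588679 / 415480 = 35.11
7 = 7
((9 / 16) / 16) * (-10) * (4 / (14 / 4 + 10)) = -0.10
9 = 9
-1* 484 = -484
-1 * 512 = -512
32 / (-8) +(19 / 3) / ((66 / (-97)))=-13.31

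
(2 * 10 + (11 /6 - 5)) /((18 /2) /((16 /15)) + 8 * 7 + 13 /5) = 0.25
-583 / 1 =-583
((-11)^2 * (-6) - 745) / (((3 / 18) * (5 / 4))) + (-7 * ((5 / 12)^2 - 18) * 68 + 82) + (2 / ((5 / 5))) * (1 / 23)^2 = 143455109 / 95220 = 1506.56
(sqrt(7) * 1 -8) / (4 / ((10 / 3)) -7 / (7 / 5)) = 40 / 19 -5 * sqrt(7) / 19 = 1.41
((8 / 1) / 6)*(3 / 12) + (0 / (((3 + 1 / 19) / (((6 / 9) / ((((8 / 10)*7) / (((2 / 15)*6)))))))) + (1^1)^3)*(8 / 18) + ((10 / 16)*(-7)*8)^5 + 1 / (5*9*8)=-18907874719 / 360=-52521874.22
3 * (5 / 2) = 15 / 2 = 7.50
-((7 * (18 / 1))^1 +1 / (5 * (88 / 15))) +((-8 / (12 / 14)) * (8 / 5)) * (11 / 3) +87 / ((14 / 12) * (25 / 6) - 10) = -28969843 / 146520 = -197.72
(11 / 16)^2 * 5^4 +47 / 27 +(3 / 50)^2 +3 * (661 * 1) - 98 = 9426907427 / 4320000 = 2182.15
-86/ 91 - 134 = -12280/ 91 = -134.95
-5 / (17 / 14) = -70 / 17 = -4.12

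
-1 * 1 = -1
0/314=0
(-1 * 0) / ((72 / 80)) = 0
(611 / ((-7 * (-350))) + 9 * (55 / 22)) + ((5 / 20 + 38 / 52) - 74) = -3202189 / 63700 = -50.27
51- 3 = 48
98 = 98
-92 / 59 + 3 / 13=-1019 / 767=-1.33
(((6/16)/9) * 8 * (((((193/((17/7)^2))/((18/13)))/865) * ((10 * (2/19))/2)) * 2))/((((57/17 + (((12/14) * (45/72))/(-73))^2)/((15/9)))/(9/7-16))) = -75578402667040/1077896988191223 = -0.07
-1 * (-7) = 7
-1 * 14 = -14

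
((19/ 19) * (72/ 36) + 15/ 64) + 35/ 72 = 1567/ 576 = 2.72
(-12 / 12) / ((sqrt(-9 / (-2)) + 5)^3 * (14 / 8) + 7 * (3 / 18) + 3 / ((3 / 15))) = -406704 / 43243169 + 240408 * sqrt(2) / 43243169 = -0.00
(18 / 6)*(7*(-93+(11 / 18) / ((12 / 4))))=-35077 / 18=-1948.72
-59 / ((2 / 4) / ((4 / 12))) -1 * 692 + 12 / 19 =-41650 / 57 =-730.70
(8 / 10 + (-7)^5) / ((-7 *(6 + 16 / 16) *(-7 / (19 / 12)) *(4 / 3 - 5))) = 1596589 / 75460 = 21.16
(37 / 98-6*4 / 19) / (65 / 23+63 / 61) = -2313547 / 10080868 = -0.23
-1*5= -5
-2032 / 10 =-1016 / 5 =-203.20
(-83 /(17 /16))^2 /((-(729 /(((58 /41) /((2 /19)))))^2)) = -535425865984 /258178820769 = -2.07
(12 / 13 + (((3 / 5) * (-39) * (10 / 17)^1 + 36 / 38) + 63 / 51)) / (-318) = 0.03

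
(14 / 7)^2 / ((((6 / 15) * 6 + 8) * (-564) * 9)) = -0.00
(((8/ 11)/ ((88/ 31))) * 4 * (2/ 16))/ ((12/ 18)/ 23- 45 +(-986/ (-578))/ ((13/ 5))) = -472719/ 163533436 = -0.00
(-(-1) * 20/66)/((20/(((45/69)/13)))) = 5/6578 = 0.00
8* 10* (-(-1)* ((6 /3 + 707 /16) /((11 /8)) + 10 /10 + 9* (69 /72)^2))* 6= 452565 /22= 20571.14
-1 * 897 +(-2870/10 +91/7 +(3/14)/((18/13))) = -98351/84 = -1170.85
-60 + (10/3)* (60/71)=-4060/71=-57.18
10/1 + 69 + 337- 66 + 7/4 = 1407/4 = 351.75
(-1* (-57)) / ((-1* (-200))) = 0.28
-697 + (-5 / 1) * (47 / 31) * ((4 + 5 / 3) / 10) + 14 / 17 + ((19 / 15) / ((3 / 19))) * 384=37628767 / 15810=2380.06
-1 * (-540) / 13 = 540 / 13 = 41.54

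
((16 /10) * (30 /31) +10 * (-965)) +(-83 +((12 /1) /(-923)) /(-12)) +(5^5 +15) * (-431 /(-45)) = 5238609538 /257517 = 20342.77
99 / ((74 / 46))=2277 / 37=61.54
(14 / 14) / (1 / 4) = 4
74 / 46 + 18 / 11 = 821 / 253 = 3.25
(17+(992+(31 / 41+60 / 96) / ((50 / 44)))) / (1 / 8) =8283766 / 1025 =8081.72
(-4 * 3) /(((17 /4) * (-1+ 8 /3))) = -144 /85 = -1.69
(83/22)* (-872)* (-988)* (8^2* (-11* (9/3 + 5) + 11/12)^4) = 969022835499647500/81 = 11963244882711697.53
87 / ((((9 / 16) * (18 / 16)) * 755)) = 3712 / 20385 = 0.18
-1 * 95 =-95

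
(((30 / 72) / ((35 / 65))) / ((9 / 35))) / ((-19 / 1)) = -325 / 2052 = -0.16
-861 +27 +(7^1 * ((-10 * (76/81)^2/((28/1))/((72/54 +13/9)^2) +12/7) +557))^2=15292855.98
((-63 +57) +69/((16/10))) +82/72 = 2755/72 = 38.26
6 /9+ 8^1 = 26 /3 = 8.67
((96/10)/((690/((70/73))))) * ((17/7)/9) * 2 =0.01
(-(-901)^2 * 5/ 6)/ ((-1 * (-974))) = -694.56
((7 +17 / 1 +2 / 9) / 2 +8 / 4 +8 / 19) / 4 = 2485 / 684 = 3.63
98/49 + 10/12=17/6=2.83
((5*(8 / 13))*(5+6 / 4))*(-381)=-7620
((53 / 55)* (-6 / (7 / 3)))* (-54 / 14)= 25758 / 2695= 9.56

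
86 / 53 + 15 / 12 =609 / 212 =2.87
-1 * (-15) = 15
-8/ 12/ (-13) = 2/ 39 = 0.05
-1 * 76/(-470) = 0.16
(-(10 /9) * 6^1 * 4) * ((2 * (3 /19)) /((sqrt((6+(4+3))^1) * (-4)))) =40 * sqrt(13) /247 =0.58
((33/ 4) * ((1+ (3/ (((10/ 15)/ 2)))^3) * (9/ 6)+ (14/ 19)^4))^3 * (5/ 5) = 104514869959761489124956469047/ 141652154820234304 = 737827603769.23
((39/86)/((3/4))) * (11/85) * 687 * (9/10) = 48.38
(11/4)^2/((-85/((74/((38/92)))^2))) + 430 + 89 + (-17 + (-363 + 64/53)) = -4416280778/1626305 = -2715.53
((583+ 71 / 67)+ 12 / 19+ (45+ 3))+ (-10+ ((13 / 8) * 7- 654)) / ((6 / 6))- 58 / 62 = -6588491 / 315704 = -20.87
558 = 558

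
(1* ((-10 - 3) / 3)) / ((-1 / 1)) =13 / 3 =4.33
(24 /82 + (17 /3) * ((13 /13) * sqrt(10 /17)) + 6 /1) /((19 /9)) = 3 * sqrt(170) /19 + 2322 /779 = 5.04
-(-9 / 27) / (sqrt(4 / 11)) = sqrt(11) / 6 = 0.55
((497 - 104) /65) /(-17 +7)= -393 /650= -0.60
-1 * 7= -7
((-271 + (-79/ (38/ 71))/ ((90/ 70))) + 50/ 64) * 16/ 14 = -2106845/ 4788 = -440.03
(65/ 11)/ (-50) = -13/ 110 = -0.12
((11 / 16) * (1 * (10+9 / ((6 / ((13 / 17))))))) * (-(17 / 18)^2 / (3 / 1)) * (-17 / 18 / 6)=1204841 / 3359232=0.36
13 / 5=2.60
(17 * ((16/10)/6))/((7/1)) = 0.65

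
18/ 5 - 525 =-2607/ 5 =-521.40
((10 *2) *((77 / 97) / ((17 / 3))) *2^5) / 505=29568 / 166549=0.18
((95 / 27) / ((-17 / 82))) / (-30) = 779 / 1377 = 0.57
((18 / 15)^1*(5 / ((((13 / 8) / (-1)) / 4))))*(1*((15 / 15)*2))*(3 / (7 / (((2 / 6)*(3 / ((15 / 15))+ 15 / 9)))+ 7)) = -2304 / 299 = -7.71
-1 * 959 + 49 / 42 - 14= -5831 / 6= -971.83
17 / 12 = 1.42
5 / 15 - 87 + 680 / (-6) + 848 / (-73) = -15448 / 73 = -211.62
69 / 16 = 4.31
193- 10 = 183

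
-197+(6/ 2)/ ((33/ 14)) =-2153/ 11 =-195.73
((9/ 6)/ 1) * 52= 78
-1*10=-10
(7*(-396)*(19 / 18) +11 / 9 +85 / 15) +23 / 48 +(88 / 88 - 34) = -425035 / 144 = -2951.63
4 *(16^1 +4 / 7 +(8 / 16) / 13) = 6046 / 91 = 66.44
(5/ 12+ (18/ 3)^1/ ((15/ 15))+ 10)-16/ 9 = 527/ 36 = 14.64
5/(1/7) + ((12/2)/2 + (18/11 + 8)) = 524/11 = 47.64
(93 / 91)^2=1.04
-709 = -709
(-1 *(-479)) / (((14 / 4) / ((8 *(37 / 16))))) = 17723 / 7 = 2531.86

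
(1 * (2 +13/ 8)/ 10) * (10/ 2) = 29/ 16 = 1.81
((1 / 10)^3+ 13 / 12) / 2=3253 / 6000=0.54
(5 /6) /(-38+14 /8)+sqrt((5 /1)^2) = 433 /87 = 4.98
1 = 1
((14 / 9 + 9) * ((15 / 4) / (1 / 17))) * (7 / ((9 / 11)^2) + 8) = 12072125 / 972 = 12419.88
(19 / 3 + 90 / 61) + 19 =4906 / 183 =26.81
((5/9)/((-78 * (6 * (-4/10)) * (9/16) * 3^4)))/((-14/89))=-0.00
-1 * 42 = -42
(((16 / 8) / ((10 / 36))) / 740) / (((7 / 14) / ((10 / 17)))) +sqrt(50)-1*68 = -213824 / 3145 +5*sqrt(2) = -60.92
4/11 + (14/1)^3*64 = 1931780/11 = 175616.36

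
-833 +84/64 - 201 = -16523/16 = -1032.69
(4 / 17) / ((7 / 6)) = 24 / 119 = 0.20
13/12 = 1.08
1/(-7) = -1/7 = -0.14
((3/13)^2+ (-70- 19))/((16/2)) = -1879/169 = -11.12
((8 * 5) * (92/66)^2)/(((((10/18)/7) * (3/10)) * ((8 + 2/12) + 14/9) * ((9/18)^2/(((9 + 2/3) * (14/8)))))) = 13745536/605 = 22719.89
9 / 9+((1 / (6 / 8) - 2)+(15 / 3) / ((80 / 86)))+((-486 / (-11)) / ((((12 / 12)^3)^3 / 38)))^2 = 2818741.44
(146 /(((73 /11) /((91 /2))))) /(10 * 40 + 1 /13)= 1859 /743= 2.50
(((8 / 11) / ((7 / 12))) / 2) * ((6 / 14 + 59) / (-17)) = -19968 / 9163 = -2.18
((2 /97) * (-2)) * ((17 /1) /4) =-17 /97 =-0.18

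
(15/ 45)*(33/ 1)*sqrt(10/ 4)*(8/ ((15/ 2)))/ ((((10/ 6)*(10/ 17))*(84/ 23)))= 4301*sqrt(10)/ 2625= 5.18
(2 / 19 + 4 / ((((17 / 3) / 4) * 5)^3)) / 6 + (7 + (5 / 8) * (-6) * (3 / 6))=1440648437 / 280041000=5.14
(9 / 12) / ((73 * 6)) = 1 / 584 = 0.00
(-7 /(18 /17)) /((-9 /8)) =476 /81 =5.88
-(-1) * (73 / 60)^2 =5329 / 3600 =1.48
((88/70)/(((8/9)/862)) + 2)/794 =42739/27790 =1.54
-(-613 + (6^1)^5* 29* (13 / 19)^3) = -491227721 / 6859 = -71617.98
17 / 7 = 2.43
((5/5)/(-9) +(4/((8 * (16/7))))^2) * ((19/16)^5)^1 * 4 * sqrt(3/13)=-1443565717 * sqrt(39)/31406948352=-0.29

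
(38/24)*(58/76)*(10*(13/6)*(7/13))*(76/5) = 3857/18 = 214.28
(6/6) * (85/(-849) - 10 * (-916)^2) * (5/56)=-5088275375/6792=-749157.15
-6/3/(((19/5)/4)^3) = -16000/6859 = -2.33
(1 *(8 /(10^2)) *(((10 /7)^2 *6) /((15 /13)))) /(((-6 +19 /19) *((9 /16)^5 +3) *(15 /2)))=-436207616 /58887777375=-0.01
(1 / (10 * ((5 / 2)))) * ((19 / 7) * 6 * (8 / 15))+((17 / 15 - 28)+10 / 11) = -739493 / 28875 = -25.61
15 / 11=1.36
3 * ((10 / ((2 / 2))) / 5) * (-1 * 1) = -6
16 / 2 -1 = 7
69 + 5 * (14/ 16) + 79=1219/ 8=152.38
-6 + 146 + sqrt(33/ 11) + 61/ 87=sqrt(3) + 12241/ 87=142.43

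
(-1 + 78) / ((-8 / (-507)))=4879.88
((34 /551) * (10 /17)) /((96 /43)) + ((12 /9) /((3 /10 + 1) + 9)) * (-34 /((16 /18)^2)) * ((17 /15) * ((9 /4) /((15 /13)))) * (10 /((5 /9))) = -754498639 /3405180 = -221.57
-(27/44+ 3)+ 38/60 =-1967/660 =-2.98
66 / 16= 33 / 8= 4.12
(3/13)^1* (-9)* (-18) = 486/13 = 37.38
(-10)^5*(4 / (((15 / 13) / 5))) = -5200000 / 3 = -1733333.33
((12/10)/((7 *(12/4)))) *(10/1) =4/7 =0.57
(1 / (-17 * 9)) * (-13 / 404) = 0.00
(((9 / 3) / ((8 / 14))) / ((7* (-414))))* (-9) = 3 / 184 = 0.02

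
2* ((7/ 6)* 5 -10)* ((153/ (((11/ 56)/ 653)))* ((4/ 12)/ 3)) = -15541400/ 33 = -470951.52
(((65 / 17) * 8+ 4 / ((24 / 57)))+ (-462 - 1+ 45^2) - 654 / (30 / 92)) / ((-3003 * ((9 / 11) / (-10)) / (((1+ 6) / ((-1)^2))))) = -68597 / 5967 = -11.50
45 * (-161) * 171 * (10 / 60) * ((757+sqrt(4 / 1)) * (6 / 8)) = -940321305 / 8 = -117540163.12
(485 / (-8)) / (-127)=485 / 1016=0.48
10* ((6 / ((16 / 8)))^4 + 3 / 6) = 815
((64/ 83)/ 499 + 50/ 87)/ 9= 2076418/ 32429511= 0.06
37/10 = 3.70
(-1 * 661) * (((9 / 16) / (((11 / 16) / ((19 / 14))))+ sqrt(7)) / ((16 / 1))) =-661 * sqrt(7) / 16 - 113031 / 2464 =-155.18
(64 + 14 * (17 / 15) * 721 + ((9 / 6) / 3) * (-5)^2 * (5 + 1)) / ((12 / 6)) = 173683 / 30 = 5789.43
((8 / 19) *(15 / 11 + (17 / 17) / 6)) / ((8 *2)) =101 / 2508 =0.04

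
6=6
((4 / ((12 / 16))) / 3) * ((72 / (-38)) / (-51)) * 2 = 128 / 969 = 0.13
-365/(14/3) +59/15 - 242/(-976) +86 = 613189/51240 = 11.97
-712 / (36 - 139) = 712 / 103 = 6.91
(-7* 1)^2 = 49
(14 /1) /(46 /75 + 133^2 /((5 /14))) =525 /1857368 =0.00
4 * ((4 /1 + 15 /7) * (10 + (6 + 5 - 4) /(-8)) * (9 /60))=9417 /280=33.63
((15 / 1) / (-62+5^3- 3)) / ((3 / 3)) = 1 / 4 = 0.25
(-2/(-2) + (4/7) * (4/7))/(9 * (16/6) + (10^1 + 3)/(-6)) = 390/6419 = 0.06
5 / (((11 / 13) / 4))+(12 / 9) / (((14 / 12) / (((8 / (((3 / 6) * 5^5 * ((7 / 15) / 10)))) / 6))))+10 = 2267658 / 67375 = 33.66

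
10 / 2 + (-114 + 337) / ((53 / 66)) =14983 / 53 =282.70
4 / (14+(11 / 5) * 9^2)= 20 / 961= 0.02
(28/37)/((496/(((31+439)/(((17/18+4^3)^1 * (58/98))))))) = 103635/5554921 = 0.02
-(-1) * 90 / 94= 45 / 47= 0.96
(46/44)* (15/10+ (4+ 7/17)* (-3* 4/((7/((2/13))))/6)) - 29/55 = 25933/30940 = 0.84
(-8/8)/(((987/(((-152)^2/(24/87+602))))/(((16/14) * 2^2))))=-10720256/60336297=-0.18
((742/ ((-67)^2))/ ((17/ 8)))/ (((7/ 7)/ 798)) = 4736928/ 76313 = 62.07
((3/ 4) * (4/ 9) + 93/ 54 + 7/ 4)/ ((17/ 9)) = 137/ 68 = 2.01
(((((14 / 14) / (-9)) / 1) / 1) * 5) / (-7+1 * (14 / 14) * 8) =-0.56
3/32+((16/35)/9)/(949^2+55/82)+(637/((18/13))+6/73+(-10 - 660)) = -3799697440206901/18113765379360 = -209.77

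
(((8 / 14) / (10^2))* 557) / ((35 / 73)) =40661 / 6125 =6.64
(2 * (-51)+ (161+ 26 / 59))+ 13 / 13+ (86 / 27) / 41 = 3952636 / 65313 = 60.52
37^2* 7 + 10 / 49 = 469577 / 49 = 9583.20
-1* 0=0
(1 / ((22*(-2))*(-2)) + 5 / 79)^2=269361 / 48330304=0.01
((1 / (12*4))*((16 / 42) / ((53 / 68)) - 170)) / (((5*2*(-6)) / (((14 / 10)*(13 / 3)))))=0.36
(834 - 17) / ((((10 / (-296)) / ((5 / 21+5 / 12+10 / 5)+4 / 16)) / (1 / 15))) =-7375876 / 1575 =-4683.10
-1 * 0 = 0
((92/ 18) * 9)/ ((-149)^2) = 46/ 22201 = 0.00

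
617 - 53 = 564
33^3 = 35937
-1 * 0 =0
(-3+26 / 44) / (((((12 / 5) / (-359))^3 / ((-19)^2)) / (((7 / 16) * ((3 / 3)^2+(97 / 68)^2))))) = 10869886152919089625 / 2812575744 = 3864744327.72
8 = 8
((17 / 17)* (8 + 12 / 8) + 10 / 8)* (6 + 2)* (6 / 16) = 129 / 4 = 32.25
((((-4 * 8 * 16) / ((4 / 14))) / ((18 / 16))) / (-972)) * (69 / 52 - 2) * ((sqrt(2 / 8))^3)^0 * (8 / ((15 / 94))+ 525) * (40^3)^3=-14184230158336000000000 / 85293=-166300049925972823.09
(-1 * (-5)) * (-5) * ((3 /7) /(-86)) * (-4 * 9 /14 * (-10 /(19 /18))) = 121500 /40033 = 3.03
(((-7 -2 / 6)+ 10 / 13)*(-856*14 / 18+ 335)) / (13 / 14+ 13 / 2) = 102592 / 351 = 292.28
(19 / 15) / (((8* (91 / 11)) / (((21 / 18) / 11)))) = 19 / 9360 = 0.00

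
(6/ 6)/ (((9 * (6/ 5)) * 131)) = 5/ 7074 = 0.00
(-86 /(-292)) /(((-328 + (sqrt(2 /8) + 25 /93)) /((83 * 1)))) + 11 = 48542678 /4443145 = 10.93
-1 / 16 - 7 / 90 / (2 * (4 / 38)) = -311 / 720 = -0.43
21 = 21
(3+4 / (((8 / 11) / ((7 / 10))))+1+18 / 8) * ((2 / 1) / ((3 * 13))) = 101 / 195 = 0.52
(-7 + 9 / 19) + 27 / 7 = -355 / 133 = -2.67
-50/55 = -10/11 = -0.91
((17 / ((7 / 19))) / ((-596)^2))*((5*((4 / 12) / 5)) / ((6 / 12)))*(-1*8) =-323 / 466221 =-0.00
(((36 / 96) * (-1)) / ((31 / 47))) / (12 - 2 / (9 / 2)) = -1269 / 25792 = -0.05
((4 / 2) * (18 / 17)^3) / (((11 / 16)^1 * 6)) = 31104 / 54043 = 0.58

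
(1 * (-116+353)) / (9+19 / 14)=3318 / 145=22.88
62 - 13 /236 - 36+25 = 50.94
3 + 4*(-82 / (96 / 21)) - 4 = -291 / 4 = -72.75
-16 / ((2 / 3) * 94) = -12 / 47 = -0.26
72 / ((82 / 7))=252 / 41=6.15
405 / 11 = 36.82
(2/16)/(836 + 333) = 1/9352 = 0.00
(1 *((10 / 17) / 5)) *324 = 648 / 17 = 38.12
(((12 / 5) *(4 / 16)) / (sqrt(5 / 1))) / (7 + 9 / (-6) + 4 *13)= 6 *sqrt(5) / 2875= 0.00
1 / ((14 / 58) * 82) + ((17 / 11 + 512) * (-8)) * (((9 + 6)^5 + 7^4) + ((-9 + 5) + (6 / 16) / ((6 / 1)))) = -9880262874760 / 3157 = -3129636640.72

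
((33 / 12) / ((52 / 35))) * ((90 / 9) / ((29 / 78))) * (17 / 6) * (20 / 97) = 163625 / 5626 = 29.08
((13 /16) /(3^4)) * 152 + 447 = 72661 /162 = 448.52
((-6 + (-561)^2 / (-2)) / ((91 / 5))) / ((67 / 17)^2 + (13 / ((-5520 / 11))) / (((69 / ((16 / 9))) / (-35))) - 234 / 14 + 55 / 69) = 19487261788065 / 813501572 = 23954.79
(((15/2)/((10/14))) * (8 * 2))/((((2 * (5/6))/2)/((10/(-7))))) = -288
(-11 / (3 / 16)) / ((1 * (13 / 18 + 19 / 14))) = -28.21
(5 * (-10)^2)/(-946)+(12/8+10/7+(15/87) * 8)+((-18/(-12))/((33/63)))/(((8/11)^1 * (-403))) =2333855851/619130512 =3.77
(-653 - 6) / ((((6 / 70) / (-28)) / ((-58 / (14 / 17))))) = -45484180 / 3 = -15161393.33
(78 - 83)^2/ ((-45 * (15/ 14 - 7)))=70/ 747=0.09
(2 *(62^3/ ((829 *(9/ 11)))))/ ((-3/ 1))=-5243216/ 22383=-234.25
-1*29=-29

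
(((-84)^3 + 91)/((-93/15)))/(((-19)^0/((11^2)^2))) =43382234665/31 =1399426924.68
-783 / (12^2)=-87 / 16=-5.44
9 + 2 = 11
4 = 4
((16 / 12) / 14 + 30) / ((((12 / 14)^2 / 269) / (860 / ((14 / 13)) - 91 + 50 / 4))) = 214231331 / 27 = 7934493.74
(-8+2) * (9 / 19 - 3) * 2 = 576 / 19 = 30.32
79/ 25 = 3.16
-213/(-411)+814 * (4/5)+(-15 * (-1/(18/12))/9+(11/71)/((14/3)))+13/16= 32045818361/49024080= 653.68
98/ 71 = 1.38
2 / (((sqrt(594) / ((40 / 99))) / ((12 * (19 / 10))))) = 304 * sqrt(66) / 3267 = 0.76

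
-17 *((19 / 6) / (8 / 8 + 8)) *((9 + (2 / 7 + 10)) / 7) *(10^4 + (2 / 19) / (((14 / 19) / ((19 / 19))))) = -113051615 / 686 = -164798.27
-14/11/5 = -14/55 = -0.25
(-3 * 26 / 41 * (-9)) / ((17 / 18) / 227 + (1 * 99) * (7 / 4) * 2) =717093 / 14512114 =0.05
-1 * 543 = -543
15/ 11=1.36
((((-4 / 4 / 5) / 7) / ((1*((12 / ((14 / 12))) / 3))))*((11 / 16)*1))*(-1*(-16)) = -11 / 120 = -0.09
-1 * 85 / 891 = -85 / 891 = -0.10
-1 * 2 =-2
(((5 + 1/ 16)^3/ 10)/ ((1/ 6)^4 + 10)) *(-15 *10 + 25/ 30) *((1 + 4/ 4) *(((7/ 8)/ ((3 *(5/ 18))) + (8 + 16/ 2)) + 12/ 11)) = -788515486371/ 112302080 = -7021.38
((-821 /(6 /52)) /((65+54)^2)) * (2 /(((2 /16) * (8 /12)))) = -170768 /14161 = -12.06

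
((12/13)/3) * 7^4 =738.77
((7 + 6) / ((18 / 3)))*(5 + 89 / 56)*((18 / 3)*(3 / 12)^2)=4797 / 896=5.35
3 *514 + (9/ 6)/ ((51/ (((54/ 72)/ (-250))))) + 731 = 2273.00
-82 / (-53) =82 / 53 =1.55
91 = 91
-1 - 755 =-756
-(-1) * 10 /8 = 5 /4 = 1.25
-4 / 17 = -0.24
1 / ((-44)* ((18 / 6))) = -1 / 132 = -0.01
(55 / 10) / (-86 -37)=-11 / 246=-0.04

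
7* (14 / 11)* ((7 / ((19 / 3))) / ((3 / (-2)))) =-1372 / 209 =-6.56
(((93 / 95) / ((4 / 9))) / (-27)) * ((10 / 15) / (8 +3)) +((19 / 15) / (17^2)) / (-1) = -16901 / 1812030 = -0.01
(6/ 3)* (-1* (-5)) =10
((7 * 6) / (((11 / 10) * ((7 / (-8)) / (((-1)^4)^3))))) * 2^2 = -1920 / 11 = -174.55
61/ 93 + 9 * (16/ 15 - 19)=-74746/ 465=-160.74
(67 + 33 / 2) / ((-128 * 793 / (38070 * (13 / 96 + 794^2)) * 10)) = -12825976044087 / 6496256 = -1974364.32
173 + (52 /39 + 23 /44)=23081 /132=174.86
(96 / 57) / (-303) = -32 / 5757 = -0.01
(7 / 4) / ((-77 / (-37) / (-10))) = -185 / 22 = -8.41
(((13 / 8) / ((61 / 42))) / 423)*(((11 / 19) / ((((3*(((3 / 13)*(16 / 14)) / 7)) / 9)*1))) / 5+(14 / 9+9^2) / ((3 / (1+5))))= 108510493 / 235323360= 0.46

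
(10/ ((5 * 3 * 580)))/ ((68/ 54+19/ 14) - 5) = -63/ 130645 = -0.00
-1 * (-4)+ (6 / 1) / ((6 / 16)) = 20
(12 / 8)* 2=3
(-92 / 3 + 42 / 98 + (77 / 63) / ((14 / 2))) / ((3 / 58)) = -109852 / 189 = -581.23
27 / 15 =9 / 5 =1.80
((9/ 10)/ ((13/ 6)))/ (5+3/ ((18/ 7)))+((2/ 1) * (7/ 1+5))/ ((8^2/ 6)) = 22293/ 9620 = 2.32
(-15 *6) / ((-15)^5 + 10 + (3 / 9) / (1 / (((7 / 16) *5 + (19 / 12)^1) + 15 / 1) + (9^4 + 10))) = 799270065 / 6743752365202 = 0.00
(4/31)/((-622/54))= -0.01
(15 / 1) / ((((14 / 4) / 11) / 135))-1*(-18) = 6382.29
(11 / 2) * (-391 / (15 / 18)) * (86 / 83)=-1109658 / 415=-2673.87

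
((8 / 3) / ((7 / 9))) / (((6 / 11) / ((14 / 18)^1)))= 44 / 9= 4.89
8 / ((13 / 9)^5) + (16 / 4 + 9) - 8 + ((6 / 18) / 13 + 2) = 9242890 / 1113879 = 8.30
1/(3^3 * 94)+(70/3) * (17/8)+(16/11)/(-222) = 102423073/2065932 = 49.58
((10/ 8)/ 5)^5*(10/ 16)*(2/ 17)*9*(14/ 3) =0.00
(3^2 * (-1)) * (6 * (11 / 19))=-594 / 19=-31.26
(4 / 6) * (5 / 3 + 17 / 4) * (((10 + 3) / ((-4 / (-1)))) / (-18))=-923 / 1296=-0.71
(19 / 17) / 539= 0.00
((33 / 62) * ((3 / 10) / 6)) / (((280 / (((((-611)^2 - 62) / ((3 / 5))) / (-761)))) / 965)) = -74.98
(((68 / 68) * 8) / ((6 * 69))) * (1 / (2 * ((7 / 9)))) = 2 / 161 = 0.01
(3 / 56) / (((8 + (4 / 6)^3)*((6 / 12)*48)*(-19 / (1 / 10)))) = -27 / 19066880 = -0.00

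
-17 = -17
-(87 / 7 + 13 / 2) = -265 / 14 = -18.93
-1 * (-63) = 63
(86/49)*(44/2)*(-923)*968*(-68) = 2345908252.73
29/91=0.32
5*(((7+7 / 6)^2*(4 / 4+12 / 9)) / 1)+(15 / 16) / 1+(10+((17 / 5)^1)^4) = 249121697 / 270000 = 922.67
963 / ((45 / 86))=9202 / 5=1840.40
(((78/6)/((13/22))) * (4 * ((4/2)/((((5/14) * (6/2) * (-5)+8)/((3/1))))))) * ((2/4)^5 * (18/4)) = 2079/74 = 28.09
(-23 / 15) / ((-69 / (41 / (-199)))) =-41 / 8955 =-0.00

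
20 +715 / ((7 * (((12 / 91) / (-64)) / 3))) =-148700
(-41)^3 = -68921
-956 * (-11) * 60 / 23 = 630960 / 23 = 27433.04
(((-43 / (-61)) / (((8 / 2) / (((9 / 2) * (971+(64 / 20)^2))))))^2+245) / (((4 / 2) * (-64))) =-90162951089009 / 19051520000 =-4732.59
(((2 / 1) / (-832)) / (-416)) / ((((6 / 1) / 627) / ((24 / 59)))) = 627 / 2552576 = 0.00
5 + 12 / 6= 7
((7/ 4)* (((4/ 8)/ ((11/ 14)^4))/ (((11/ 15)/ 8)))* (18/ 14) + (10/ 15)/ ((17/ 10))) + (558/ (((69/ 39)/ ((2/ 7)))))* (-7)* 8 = -947145937324/ 188912823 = -5013.67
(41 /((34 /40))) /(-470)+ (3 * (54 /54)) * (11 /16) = 25055 /12784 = 1.96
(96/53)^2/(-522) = -512/81461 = -0.01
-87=-87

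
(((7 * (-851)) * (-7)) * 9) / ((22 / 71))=26645661 / 22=1211166.41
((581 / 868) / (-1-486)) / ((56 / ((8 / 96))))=-83 / 40580736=-0.00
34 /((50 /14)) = 9.52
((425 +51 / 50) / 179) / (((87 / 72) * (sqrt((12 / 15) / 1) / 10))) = 1428 * sqrt(5) / 145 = 22.02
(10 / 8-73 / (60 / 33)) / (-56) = 389 / 560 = 0.69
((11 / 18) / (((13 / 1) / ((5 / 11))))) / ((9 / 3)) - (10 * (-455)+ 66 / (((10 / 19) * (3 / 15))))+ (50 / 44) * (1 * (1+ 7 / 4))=11024579 / 2808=3926.13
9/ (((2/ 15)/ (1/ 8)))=135/ 16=8.44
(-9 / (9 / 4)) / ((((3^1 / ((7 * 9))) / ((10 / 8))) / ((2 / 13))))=-210 / 13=-16.15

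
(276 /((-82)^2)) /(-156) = -23 /87412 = -0.00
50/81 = 0.62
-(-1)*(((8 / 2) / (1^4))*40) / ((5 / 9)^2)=2592 / 5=518.40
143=143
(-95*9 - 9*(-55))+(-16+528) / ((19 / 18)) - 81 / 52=122013 / 988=123.49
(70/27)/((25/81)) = 42/5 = 8.40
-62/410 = -31/205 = -0.15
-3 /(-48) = 1 /16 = 0.06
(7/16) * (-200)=-175/2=-87.50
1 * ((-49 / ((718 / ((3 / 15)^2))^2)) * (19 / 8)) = -931 / 2577620000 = -0.00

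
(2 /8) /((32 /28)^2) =49 /256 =0.19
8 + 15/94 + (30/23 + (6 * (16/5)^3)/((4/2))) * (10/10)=29124281/270250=107.77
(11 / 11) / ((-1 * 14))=-1 / 14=-0.07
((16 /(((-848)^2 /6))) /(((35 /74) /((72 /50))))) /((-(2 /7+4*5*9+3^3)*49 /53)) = -999 /471030875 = -0.00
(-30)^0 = 1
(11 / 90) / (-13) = -11 / 1170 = -0.01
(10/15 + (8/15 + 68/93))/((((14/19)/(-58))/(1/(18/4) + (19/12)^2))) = -414.87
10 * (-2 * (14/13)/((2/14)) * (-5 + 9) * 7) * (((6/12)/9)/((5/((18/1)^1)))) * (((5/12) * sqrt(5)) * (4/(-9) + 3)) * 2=-4020.59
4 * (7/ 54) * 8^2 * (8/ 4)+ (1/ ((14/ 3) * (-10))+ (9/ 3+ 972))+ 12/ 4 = 3947639/ 3780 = 1044.35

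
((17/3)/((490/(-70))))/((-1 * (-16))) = -17/336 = -0.05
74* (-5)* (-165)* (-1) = -61050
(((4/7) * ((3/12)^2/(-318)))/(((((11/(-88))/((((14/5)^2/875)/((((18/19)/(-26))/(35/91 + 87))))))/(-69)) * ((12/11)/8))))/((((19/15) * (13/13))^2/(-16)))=-36788224/377625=-97.42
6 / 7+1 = 13 / 7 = 1.86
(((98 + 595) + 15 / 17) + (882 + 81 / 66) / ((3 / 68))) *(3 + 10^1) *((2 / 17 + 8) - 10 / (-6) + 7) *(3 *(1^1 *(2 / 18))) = 14367961712 / 9537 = 1506549.41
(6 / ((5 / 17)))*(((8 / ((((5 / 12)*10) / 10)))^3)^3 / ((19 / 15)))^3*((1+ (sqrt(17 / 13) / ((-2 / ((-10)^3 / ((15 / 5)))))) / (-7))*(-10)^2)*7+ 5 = 25612104158535636475362061602849024772755634158598959057067 / 81765651702880859375-4878496030197264090545154591018861861399391600016105668608*sqrt(221) / 8503627777099609375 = -8215364120720368919096593000000000000000.00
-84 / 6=-14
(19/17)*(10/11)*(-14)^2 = 37240/187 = 199.14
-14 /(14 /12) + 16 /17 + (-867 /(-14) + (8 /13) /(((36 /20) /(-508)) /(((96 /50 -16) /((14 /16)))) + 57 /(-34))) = 6369692465659 /126125960142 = 50.50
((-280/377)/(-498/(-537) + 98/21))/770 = -537/3114397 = -0.00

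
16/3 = 5.33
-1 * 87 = -87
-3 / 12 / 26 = -1 / 104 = -0.01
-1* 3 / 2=-3 / 2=-1.50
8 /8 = 1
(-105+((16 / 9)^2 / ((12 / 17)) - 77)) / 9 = -43138 / 2187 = -19.72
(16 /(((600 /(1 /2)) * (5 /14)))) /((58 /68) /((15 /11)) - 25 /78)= 3094 /25275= 0.12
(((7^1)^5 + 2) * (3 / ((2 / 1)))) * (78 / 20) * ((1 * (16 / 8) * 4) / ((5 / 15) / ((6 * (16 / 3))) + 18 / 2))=377597376 / 4325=87305.75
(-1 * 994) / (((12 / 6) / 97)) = -48209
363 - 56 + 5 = 312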